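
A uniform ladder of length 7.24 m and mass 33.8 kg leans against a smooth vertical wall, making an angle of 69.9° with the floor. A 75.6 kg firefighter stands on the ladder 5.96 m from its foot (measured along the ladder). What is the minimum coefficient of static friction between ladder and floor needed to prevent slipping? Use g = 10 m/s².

μ_min ≈ 0.265

Sum moments about the foot of the ladder (the floor normal and friction both act there and drop out).
Ladder weight 33.8×10 = 338 N acts at 3.62 m along the ladder; its horizontal arm is 3.62·cos69.9° = 1.244 m → τ = 420.5 N·m clockwise.
Firefighter: 75.6×10 = 756 N at 5.96 m → arm 2.048 m → τ = 1548 N·m clockwise.
Wall normal N acts horizontally at the top; its moment arm is the height L sinθ = 7.24·sin69.9° = 6.799 m, counterclockwise.
For rotational equilibrium, N × 6.799 = 1968, so N = 289.5 N.
ΣFx = 0 ⇒ f = N_wall = 289.5 N. ΣFy = 0 ⇒ N_floor = 1094 N.
μ_min = f / N_floor = 289.5 / 1094 = 0.265.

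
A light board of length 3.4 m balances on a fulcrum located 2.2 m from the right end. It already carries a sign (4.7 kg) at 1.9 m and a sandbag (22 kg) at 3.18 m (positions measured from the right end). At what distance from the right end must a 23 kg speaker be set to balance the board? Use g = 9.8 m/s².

x ≈ 1.32 m from the right end

Choose the fulcrum (at 2.2 m from the right end) as the axis so the support reaction has zero arm there.
Sign: 4.7 × 9.8 = 46.06 N down at 1.9 m → arm 0.3 m, τ = 46.06 × 0.3 = 13.82 N·m clockwise.
Sandbag: 22 × 9.8 = 215.6 N down at 3.18 m → arm 0.98 m, τ = 215.6 × 0.98 = 211.3 N·m counterclockwise.
Net moment of existing loads = 197.5 N·m counterclockwise.
The speaker weighs 23 × 9.8 = 225.4 N and must supply an equal clockwise moment, so its lever arm about the fulcrum is 197.5 / 225.4 = 0.876 m.
That puts it at 2.2 − 0.876 = 1.32 m from the right end.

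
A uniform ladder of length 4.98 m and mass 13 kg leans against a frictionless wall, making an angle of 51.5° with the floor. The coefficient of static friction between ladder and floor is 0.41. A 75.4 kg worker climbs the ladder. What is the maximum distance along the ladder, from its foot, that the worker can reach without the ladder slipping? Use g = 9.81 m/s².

Choose the foot of the ladder as the axis so the floor normal and friction both act there and drop out.
Ladder weight 13×9.81 = 127.5 N acts at 2.49 m along the ladder; its horizontal arm is 2.49·cos51.5° = 1.55 m → τ = 197.6 N·m clockwise.
Worker weight 75.4×9.81 = 739.7 N at distance d → arm d·cos51.5° → τ = 739.7·d·0.6225 clockwise.
Wall normal N at the top has arm L sinθ = 3.897 m counterclockwise, so Στ = 0 gives N·3.897 = 197.6 + 460.5·d.
ΣFy = 0 ⇒ N_floor = 867.2 N, so the maximum friction is μ_s·N_floor = 0.41×867.2 = 355.6 N. ΣFx = 0 ⇒ N_wall = f, so at the slipping point N = 355.6 N.
Substituting: 355.6×3.897 = 197.6 + 460.5·d ⇒ d = (1386 − 197.6) / 460.5 = 2.58 m.

d ≈ 2.58 m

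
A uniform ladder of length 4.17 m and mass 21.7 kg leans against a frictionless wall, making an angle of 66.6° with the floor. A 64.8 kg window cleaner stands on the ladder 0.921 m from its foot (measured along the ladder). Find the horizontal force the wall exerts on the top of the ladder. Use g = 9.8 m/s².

Sum moments about the foot of the ladder (the floor normal and friction both act there and drop out).
Ladder weight 21.7×9.8 = 212.7 N acts at 2.085 m along the ladder; its horizontal arm is 2.085·cos66.6° = 0.8281 m → τ = 176.1 N·m clockwise.
Window cleaner: 64.8×9.8 = 635 N at 0.921 m → arm 0.3658 m → τ = 232.3 N·m clockwise.
Wall normal N acts horizontally at the top; its moment arm is the height L sinθ = 4.17·sin66.6° = 3.827 m, counterclockwise.
Στ = 0 ⇒ N × 3.827 = 408.4 ⇒ N = 107 N.

N_wall ≈ 107 N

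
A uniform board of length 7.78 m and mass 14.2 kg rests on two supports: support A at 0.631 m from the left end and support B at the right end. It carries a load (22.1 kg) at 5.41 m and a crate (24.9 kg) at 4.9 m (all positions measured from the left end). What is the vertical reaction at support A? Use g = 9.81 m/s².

Taking torques about support B:
Beam weight: 14.2 × 9.81 = 139.3 N down at 3.89 m → arm 3.89 m, τ = 139.3 × 3.89 = 541.9 N·m counterclockwise.
Load: 22.1 × 9.81 = 216.8 N down at 5.41 m → arm 2.37 m, τ = 216.8 × 2.37 = 513.8 N·m counterclockwise.
Crate: 24.9 × 9.81 = 244.3 N down at 4.9 m → arm 2.88 m, τ = 244.3 × 2.88 = 703.6 N·m counterclockwise.
Net load moment about support B = 1759 N·m counterclockwise.
Reaction R at support A is upward at 0.631 m, arm 7.149 m → moment R × 7.149 clockwise.
Balancing moments: R × 7.149 = 1759, giving R = 246 N.

R_A ≈ 246 N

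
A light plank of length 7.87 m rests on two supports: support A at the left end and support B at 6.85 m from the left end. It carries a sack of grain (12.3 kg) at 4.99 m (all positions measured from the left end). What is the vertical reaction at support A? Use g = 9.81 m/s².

About support B:
Sack of grain: 12.3 × 9.81 = 120.7 N down at 4.99 m → arm 1.86 m, τ = 120.7 × 1.86 = 224.5 N·m counterclockwise.
Net load moment about support B = 224.5 N·m counterclockwise.
Reaction R at support A is upward at 0 m, arm 6.85 m → moment R × 6.85 clockwise.
Balancing moments: R × 6.85 = 224.5, giving R = 32.8 N.

R_A ≈ 32.8 N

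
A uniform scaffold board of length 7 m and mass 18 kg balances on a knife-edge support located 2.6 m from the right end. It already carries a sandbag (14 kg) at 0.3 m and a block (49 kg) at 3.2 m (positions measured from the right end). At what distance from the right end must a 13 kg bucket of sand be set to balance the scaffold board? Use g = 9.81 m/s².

x ≈ 1.57 m from the right end

Taking torques about the knife-edge support (at 2.6 m from the right end):
Beam weight: 18 × 9.81 = 176.6 N down at 3.5 m → arm 0.9 m, τ = 176.6 × 0.9 = 158.9 N·m counterclockwise.
Sandbag: 14 × 9.81 = 137.3 N down at 0.3 m → arm 2.3 m, τ = 137.3 × 2.3 = 315.8 N·m clockwise.
Block: 49 × 9.81 = 480.7 N down at 3.2 m → arm 0.6 m, τ = 480.7 × 0.6 = 288.4 N·m counterclockwise.
Net moment of existing loads = 131.5 N·m counterclockwise.
The bucket of sand weighs 13 × 9.81 = 127.5 N and must supply an equal clockwise moment, so its lever arm about the knife-edge support is 131.5 / 127.5 = 1.03 m.
That puts it at 2.6 − 1.03 = 1.57 m from the right end.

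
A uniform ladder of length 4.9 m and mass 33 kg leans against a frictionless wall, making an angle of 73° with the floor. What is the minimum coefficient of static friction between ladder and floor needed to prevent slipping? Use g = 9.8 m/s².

Sum moments about the foot of the ladder (the floor normal and friction both act there and drop out).
Ladder weight 33×9.8 = 323.4 N acts at 2.45 m along the ladder; its horizontal arm is 2.45·cos73° = 0.7163 m → τ = 231.7 N·m clockwise.
Wall normal N acts horizontally at the top; its moment arm is the height L sinθ = 4.9·sin73° = 4.686 m, counterclockwise.
Στ = 0 ⇒ N × 4.686 = 231.7 ⇒ N = 49.45 N.
ΣFx = 0 ⇒ f = N_wall = 49.45 N. ΣFy = 0 ⇒ N_floor = 323.4 N.
μ_min = f / N_floor = 49.45 / 323.4 = 0.153.

μ_min ≈ 0.153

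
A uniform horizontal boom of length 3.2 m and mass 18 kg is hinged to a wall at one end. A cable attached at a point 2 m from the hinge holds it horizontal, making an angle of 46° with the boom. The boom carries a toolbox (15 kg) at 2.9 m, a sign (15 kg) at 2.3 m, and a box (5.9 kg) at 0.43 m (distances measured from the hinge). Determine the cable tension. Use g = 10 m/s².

Sum moments about the hinge (the unknown hinge reaction has zero arm there).
Beam weight: 18 × 10 = 180 N down at 1.6 m → arm 1.6 m, τ = 180 × 1.6 = 288 N·m clockwise.
Toolbox: 15 × 10 = 150 N down at 2.9 m → arm 2.9 m, τ = 150 × 2.9 = 435 N·m clockwise.
Sign: 15 × 10 = 150 N down at 2.3 m → arm 2.3 m, τ = 150 × 2.3 = 345 N·m clockwise.
Box: 5.9 × 10 = 59 N down at 0.43 m → arm 0.43 m, τ = 59 × 0.43 = 25.37 N·m clockwise.
Total clockwise load moment = 1093 N·m.
The cable tension T acts at 2 m; only its component perpendicular to the boom, T sinθ, produces torque. sin 46° = 0.7193.
Balancing moments: T × 2 × 0.7193 = 1093, giving T = 1093 / 1.439 = 760 N.

T ≈ 760 N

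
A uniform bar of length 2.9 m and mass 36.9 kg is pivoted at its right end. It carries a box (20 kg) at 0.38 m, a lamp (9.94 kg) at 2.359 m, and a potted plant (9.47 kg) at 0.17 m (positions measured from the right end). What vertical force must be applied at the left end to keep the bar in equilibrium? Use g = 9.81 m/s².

Sum moments about the right end (the unknown pivot reaction has zero arm there).
Beam weight: 36.9 × 9.81 = 362 N down at 1.45 m → arm 1.45 m, τ = 362 × 1.45 = 524.9 N·m counterclockwise.
Box: 20 × 9.81 = 196.2 N down at 0.38 m → arm 0.38 m, τ = 196.2 × 0.38 = 74.56 N·m counterclockwise.
Lamp: 9.94 × 9.81 = 97.51 N down at 2.359 m → arm 2.359 m, τ = 97.51 × 2.359 = 230 N·m counterclockwise.
Potted plant: 9.47 × 9.81 = 92.9 N down at 0.17 m → arm 0.17 m, τ = 92.9 × 0.17 = 15.79 N·m counterclockwise.
Net moment of the loads = 845.2 N·m counterclockwise.
The upward force F acts at the left end, arm 2.9 m, giving F × 2.9 clockwise.
For rotational equilibrium, F × 2.9 = 845.2, so F = 845.2 / 2.9 = 291 N.

F ≈ 291 N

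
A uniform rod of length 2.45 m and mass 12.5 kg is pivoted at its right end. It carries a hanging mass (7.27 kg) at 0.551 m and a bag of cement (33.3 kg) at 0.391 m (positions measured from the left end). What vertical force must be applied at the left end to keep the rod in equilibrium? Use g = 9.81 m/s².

F ≈ 391 N

Taking torques about the right end:
Beam weight: 12.5 × 9.81 = 122.6 N down at 1.225 m → arm 1.225 m, τ = 122.6 × 1.225 = 150.2 N·m counterclockwise.
Hanging mass: 7.27 × 9.81 = 71.32 N down at 0.551 m → arm 1.899 m, τ = 71.32 × 1.899 = 135.4 N·m counterclockwise.
Bag of cement: 33.3 × 9.81 = 326.7 N down at 0.391 m → arm 2.059 m, τ = 326.7 × 2.059 = 672.7 N·m counterclockwise.
Net moment of the loads = 958.3 N·m counterclockwise.
The upward force F acts at the left end, arm 2.45 m, giving F × 2.45 clockwise.
Balancing moments: F × 2.45 = 958.3, giving F = 958.3 / 2.45 = 391 N.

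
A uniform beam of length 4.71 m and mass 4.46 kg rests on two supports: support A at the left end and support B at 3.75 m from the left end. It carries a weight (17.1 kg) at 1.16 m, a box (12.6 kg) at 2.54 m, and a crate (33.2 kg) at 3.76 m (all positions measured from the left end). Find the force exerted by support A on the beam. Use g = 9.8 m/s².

R_A ≈ 171 N

About support B:
Beam weight: 4.46 × 9.8 = 43.71 N down at 2.355 m → arm 1.395 m, τ = 43.71 × 1.395 = 60.98 N·m counterclockwise.
Weight: 17.1 × 9.8 = 167.6 N down at 1.16 m → arm 2.59 m, τ = 167.6 × 2.59 = 434.1 N·m counterclockwise.
Box: 12.6 × 9.8 = 123.5 N down at 2.54 m → arm 1.21 m, τ = 123.5 × 1.21 = 149.4 N·m counterclockwise.
Crate: 33.2 × 9.8 = 325.4 N down at 3.76 m → arm 0.01 m, τ = 325.4 × 0.01 = 3.254 N·m clockwise.
Net load moment about support B = 641.2 N·m counterclockwise.
Reaction R at support A is upward at 0 m, arm 3.75 m → moment R × 3.75 clockwise.
Setting net torque to zero: R × 3.75 = 641.2 → R = 171 N.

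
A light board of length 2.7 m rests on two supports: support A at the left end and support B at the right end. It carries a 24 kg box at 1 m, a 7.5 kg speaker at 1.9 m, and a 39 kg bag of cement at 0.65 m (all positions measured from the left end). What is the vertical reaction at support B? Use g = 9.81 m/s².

About support A:
Box: 24 × 9.81 = 235.4 N down at 1 m → arm 1 m, τ = 235.4 × 1 = 235.4 N·m clockwise.
Speaker: 7.5 × 9.81 = 73.58 N down at 1.9 m → arm 1.9 m, τ = 73.58 × 1.9 = 139.8 N·m clockwise.
Bag of cement: 39 × 9.81 = 382.6 N down at 0.65 m → arm 0.65 m, τ = 382.6 × 0.65 = 248.7 N·m clockwise.
Net load moment about support A = 623.9 N·m clockwise.
Reaction R at support B is upward at 2.7 m, arm 2.7 m → moment R × 2.7 counterclockwise.
Setting net torque to zero: R × 2.7 = 623.9 → R = 231 N.

R_B ≈ 231 N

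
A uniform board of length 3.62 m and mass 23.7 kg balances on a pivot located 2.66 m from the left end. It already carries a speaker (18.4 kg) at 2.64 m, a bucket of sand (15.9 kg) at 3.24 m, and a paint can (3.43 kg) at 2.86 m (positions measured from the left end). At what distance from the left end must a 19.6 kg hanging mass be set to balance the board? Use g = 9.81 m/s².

Take moments about the pivot (at 2.66 m from the left end).
Beam weight: 23.7 × 9.81 = 232.5 N down at 1.81 m → arm 0.85 m, τ = 232.5 × 0.85 = 197.6 N·m counterclockwise.
Speaker: 18.4 × 9.81 = 180.5 N down at 2.64 m → arm 0.02 m, τ = 180.5 × 0.02 = 3.61 N·m counterclockwise.
Bucket of sand: 15.9 × 9.81 = 156 N down at 3.24 m → arm 0.58 m, τ = 156 × 0.58 = 90.48 N·m clockwise.
Paint can: 3.43 × 9.81 = 33.65 N down at 2.86 m → arm 0.2 m, τ = 33.65 × 0.2 = 6.73 N·m clockwise.
Net moment of existing loads = 104 N·m counterclockwise.
The hanging mass weighs 19.6 × 9.81 = 192.3 N and must supply an equal clockwise moment, so its lever arm about the pivot is 104 / 192.3 = 0.541 m.
That puts it at 2.66 + 0.541 = 3.2 m from the left end.

x ≈ 3.2 m from the left end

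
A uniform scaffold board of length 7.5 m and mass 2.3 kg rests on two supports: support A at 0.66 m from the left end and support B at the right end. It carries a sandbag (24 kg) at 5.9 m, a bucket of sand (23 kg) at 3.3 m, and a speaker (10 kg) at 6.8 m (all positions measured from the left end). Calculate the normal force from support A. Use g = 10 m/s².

Taking torques about support B:
Beam weight: 2.3 × 10 = 23 N down at 3.75 m → arm 3.75 m, τ = 23 × 3.75 = 86.25 N·m counterclockwise.
Sandbag: 24 × 10 = 240 N down at 5.9 m → arm 1.6 m, τ = 240 × 1.6 = 384 N·m counterclockwise.
Bucket of sand: 23 × 10 = 230 N down at 3.3 m → arm 4.2 m, τ = 230 × 4.2 = 966 N·m counterclockwise.
Speaker: 10 × 10 = 100 N down at 6.8 m → arm 0.7 m, τ = 100 × 0.7 = 70 N·m counterclockwise.
Net load moment about support B = 1506 N·m counterclockwise.
Reaction R at support A is upward at 0.66 m, arm 6.84 m → moment R × 6.84 clockwise.
Setting net torque to zero: R × 6.84 = 1506 → R = 220 N.

R_A ≈ 220 N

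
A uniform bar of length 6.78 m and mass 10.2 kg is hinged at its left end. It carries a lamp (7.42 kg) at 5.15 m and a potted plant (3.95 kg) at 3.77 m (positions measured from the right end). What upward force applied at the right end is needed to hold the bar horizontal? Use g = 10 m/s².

F ≈ 86.4 N

Take moments about the left end.
Beam weight: 10.2 × 10 = 102 N down at 3.39 m → arm 3.39 m, τ = 102 × 3.39 = 345.8 N·m clockwise.
Lamp: 7.42 × 10 = 74.2 N down at 5.15 m → arm 1.63 m, τ = 74.2 × 1.63 = 120.9 N·m clockwise.
Potted plant: 3.95 × 10 = 39.5 N down at 3.77 m → arm 3.01 m, τ = 39.5 × 3.01 = 118.9 N·m clockwise.
Net moment of the loads = 585.6 N·m clockwise.
The upward force F acts at the right end, arm 6.78 m, giving F × 6.78 counterclockwise.
Balancing moments: F × 6.78 = 585.6, giving F = 585.6 / 6.78 = 86.4 N.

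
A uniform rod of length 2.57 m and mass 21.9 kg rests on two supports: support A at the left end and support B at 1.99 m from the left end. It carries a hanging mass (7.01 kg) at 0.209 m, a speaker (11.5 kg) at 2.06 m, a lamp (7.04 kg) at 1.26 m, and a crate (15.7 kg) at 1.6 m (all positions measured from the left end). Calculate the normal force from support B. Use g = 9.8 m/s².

R_B ≈ 430 N

Taking torques about support A:
Beam weight: 21.9 × 9.8 = 214.6 N down at 1.285 m → arm 1.285 m, τ = 214.6 × 1.285 = 275.8 N·m clockwise.
Hanging mass: 7.01 × 9.8 = 68.7 N down at 0.209 m → arm 0.209 m, τ = 68.7 × 0.209 = 14.36 N·m clockwise.
Speaker: 11.5 × 9.8 = 112.7 N down at 2.06 m → arm 2.06 m, τ = 112.7 × 2.06 = 232.2 N·m clockwise.
Lamp: 7.04 × 9.8 = 68.99 N down at 1.26 m → arm 1.26 m, τ = 68.99 × 1.26 = 86.93 N·m clockwise.
Crate: 15.7 × 9.8 = 153.9 N down at 1.6 m → arm 1.6 m, τ = 153.9 × 1.6 = 246.2 N·m clockwise.
Net load moment about support A = 855.5 N·m clockwise.
Reaction R at support B is upward at 1.99 m, arm 1.99 m → moment R × 1.99 counterclockwise.
Setting net torque to zero: R × 1.99 = 855.5 → R = 430 N.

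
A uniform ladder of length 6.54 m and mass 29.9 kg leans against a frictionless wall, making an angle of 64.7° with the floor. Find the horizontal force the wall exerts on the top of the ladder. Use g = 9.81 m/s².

N_wall ≈ 69.3 N

Sum moments about the foot of the ladder (the floor normal and friction both act there and drop out).
Ladder weight 29.9×9.81 = 293.3 N acts at 3.27 m along the ladder; its horizontal arm is 3.27·cos64.7° = 1.397 m → τ = 409.7 N·m clockwise.
Wall normal N acts horizontally at the top; its moment arm is the height L sinθ = 6.54·sin64.7° = 5.913 m, counterclockwise.
Στ = 0 ⇒ N × 5.913 = 409.7 ⇒ N = 69.3 N.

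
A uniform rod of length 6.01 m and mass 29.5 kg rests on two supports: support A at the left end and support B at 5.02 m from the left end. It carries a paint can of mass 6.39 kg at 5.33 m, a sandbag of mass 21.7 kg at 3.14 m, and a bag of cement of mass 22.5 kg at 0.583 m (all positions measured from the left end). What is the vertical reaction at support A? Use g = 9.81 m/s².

R_A ≈ 387 N

Choose support B as the axis so its reaction then has zero moment arm.
Beam weight: 29.5 × 9.81 = 289.4 N down at 3.005 m → arm 2.015 m, τ = 289.4 × 2.015 = 583.1 N·m counterclockwise.
Paint can: 6.39 × 9.81 = 62.69 N down at 5.33 m → arm 0.31 m, τ = 62.69 × 0.31 = 19.43 N·m clockwise.
Sandbag: 21.7 × 9.81 = 212.9 N down at 3.14 m → arm 1.88 m, τ = 212.9 × 1.88 = 400.3 N·m counterclockwise.
Bag of cement: 22.5 × 9.81 = 220.7 N down at 0.583 m → arm 4.437 m, τ = 220.7 × 4.437 = 979.2 N·m counterclockwise.
Net load moment about support B = 1943 N·m counterclockwise.
Reaction R at support A is upward at 0 m, arm 5.02 m → moment R × 5.02 clockwise.
Setting net torque to zero: R × 5.02 = 1943 → R = 387 N.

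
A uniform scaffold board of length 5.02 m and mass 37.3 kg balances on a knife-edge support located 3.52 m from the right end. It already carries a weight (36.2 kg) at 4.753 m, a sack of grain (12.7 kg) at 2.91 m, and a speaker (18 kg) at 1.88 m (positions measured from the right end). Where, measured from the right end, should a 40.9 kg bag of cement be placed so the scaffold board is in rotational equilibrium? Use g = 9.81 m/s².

x ≈ 4.26 m from the right end

Taking torques about the knife-edge support (at 3.52 m from the right end):
Beam weight: 37.3 × 9.81 = 365.9 N down at 2.51 m → arm 1.01 m, τ = 365.9 × 1.01 = 369.6 N·m clockwise.
Weight: 36.2 × 9.81 = 355.1 N down at 4.753 m → arm 1.233 m, τ = 355.1 × 1.233 = 437.8 N·m counterclockwise.
Sack of grain: 12.7 × 9.81 = 124.6 N down at 2.91 m → arm 0.61 m, τ = 124.6 × 0.61 = 76.01 N·m clockwise.
Speaker: 18 × 9.81 = 176.6 N down at 1.88 m → arm 1.64 m, τ = 176.6 × 1.64 = 289.6 N·m clockwise.
Net moment of existing loads = 297.4 N·m clockwise.
The bag of cement weighs 40.9 × 9.81 = 401.2 N and must supply an equal counterclockwise moment, so its lever arm about the knife-edge support is 297.4 / 401.2 = 0.741 m.
That puts it at 3.52 + 0.741 = 4.26 m from the right end.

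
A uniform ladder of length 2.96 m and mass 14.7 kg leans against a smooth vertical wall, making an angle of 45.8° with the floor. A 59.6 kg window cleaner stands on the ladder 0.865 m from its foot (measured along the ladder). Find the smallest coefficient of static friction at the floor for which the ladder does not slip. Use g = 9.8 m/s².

Choose the foot of the ladder as the axis so the floor normal and friction both act there and drop out.
Ladder weight 14.7×9.8 = 144.1 N acts at 1.48 m along the ladder; its horizontal arm is 1.48·cos45.8° = 1.032 m → τ = 148.7 N·m clockwise.
Window cleaner: 59.6×9.8 = 584.1 N at 0.865 m → arm 0.603 m → τ = 352.2 N·m clockwise.
Wall normal N acts horizontally at the top; its moment arm is the height L sinθ = 2.96·sin45.8° = 2.122 m, counterclockwise.
For rotational equilibrium, N × 2.122 = 500.9, so N = 236.1 N.
ΣFx = 0 ⇒ f = N_wall = 236.1 N. ΣFy = 0 ⇒ N_floor = 728.2 N.
μ_min = f / N_floor = 236.1 / 728.2 = 0.324.

μ_min ≈ 0.324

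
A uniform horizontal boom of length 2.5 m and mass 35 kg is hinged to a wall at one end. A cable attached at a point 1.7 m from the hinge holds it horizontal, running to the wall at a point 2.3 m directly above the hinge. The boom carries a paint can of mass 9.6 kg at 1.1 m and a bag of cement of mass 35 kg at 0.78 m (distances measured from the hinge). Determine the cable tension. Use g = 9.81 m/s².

Choose the hinge as the axis so the unknown hinge reaction has zero arm there.
Beam weight: 35 × 9.81 = 343.4 N down at 1.25 m → arm 1.25 m, τ = 343.4 × 1.25 = 429.2 N·m clockwise.
Paint can: 9.6 × 9.81 = 94.18 N down at 1.1 m → arm 1.1 m, τ = 94.18 × 1.1 = 103.6 N·m clockwise.
Bag of cement: 35 × 9.81 = 343.4 N down at 0.78 m → arm 0.78 m, τ = 343.4 × 0.78 = 267.9 N·m clockwise.
Total clockwise load moment = 800.7 N·m.
The cable tension T acts at 1.7 m; only its component perpendicular to the boom, T sinθ, produces torque. sinθ = h/√(h²+d²) = 2.3/√(2.3²+1.7²) = 0.8042.
Στ = 0 ⇒ T × 1.7 × 0.8042 = 800.7 ⇒ T = 800.7 / 1.367 = 586 N.

T ≈ 586 N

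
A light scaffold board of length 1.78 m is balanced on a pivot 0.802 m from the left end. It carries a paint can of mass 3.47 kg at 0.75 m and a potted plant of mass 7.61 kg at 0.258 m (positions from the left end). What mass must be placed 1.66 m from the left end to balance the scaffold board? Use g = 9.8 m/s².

m ≈ 5.04 kg

Choose the pivot (at 0.802 m from the left end) as the axis so the support reaction has zero arm there.
Paint can: 3.47 × 9.8 = 34.01 N down at 0.75 m → arm 0.052 m, τ = 34.01 × 0.052 = 1.769 N·m counterclockwise.
Potted plant: 7.61 × 9.8 = 74.58 N down at 0.258 m → arm 0.544 m, τ = 74.58 × 0.544 = 40.57 N·m counterclockwise.
Net moment of known loads = 42.34 N·m counterclockwise.
An unknown mass m at 1.66 m has arm 0.858 m; its moment is m·g·0.858 clockwise.
Setting net torque to zero: m × 9.8 × 0.858 = 42.34 → m = 42.34 / (9.8 × 0.858) = 5.04 kg.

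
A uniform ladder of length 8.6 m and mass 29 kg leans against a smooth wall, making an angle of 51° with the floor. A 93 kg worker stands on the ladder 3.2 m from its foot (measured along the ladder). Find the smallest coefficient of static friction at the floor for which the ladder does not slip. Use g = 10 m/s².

Choose the foot of the ladder as the axis so the floor normal and friction both act there and drop out.
Ladder weight 29×10 = 290 N acts at 4.3 m along the ladder; its horizontal arm is 4.3·cos51° = 2.706 m → τ = 784.7 N·m clockwise.
Worker: 93×10 = 930 N at 3.2 m → arm 2.014 m → τ = 1873 N·m clockwise.
Wall normal N acts horizontally at the top; its moment arm is the height L sinθ = 8.6·sin51° = 6.683 m, counterclockwise.
For rotational equilibrium, N × 6.683 = 2658, so N = 397.7 N.
ΣFx = 0 ⇒ f = N_wall = 397.7 N. ΣFy = 0 ⇒ N_floor = 1220 N.
μ_min = f / N_floor = 397.7 / 1220 = 0.326.

μ_min ≈ 0.326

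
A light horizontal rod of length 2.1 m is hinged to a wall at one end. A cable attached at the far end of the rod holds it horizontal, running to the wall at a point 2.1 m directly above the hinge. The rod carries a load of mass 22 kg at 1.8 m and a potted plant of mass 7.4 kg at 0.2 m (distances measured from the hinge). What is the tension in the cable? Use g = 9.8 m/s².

Take moments about the hinge.
Load: 22 × 9.8 = 215.6 N down at 1.8 m → arm 1.8 m, τ = 215.6 × 1.8 = 388.1 N·m clockwise.
Potted plant: 7.4 × 9.8 = 72.52 N down at 0.2 m → arm 0.2 m, τ = 72.52 × 0.2 = 14.5 N·m clockwise.
Total clockwise load moment = 402.6 N·m.
The cable tension T acts at 2.1 m; only its component perpendicular to the rod, T sinθ, produces torque. sinθ = h/√(h²+d²) = 2.1/√(2.1²+2.1²) = 0.7071.
Setting net torque to zero: T × 2.1 × 0.7071 = 402.6 → T = 402.6 / 1.485 = 271 N.

T ≈ 271 N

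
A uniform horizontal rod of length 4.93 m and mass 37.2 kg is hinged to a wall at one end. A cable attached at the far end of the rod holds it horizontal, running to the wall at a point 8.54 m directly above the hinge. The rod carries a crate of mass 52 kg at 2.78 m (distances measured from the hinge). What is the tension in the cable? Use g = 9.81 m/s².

Take moments about the hinge.
Beam weight: 37.2 × 9.81 = 364.9 N down at 2.465 m → arm 2.465 m, τ = 364.9 × 2.465 = 899.5 N·m clockwise.
Crate: 52 × 9.81 = 510.1 N down at 2.78 m → arm 2.78 m, τ = 510.1 × 2.78 = 1418 N·m clockwise.
Total clockwise load moment = 2318 N·m.
The cable tension T acts at 4.93 m; only its component perpendicular to the rod, T sinθ, produces torque. sinθ = h/√(h²+d²) = 8.54/√(8.54²+4.93²) = 0.8661.
Balancing moments: T × 4.93 × 0.8661 = 2318, giving T = 2318 / 4.27 = 543 N.

T ≈ 543 N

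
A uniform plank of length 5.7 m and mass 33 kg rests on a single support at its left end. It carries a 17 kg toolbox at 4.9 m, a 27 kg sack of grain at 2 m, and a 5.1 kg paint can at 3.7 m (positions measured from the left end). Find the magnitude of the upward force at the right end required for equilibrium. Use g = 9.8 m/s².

Taking torques about the left end:
Beam weight: 33 × 9.8 = 323.4 N down at 2.85 m → arm 2.85 m, τ = 323.4 × 2.85 = 921.7 N·m clockwise.
Toolbox: 17 × 9.8 = 166.6 N down at 4.9 m → arm 4.9 m, τ = 166.6 × 4.9 = 816.3 N·m clockwise.
Sack of grain: 27 × 9.8 = 264.6 N down at 2 m → arm 2 m, τ = 264.6 × 2 = 529.2 N·m clockwise.
Paint can: 5.1 × 9.8 = 49.98 N down at 3.7 m → arm 3.7 m, τ = 49.98 × 3.7 = 184.9 N·m clockwise.
Net moment of the loads = 2452 N·m clockwise.
The upward force F acts at the right end, arm 5.7 m, giving F × 5.7 counterclockwise.
Στ = 0 ⇒ F × 5.7 = 2452 ⇒ F = 2452 / 5.7 = 430 N.

F ≈ 430 N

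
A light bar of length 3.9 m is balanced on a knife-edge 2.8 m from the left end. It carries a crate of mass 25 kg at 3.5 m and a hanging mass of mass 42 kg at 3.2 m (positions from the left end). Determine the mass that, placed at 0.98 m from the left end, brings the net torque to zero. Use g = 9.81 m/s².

About the knife-edge (at 2.8 m from the left end):
Crate: 25 × 9.81 = 245.2 N down at 3.5 m → arm 0.7 m, τ = 245.2 × 0.7 = 171.6 N·m clockwise.
Hanging mass: 42 × 9.81 = 412 N down at 3.2 m → arm 0.4 m, τ = 412 × 0.4 = 164.8 N·m clockwise.
Net moment of known loads = 336.4 N·m clockwise.
An unknown mass m at 0.98 m has arm 1.82 m; its moment is m·g·1.82 counterclockwise.
Στ = 0 ⇒ m × 9.81 × 1.82 = 336.4 ⇒ m = 336.4 / (9.81 × 1.82) = 18.8 kg.

m ≈ 18.8 kg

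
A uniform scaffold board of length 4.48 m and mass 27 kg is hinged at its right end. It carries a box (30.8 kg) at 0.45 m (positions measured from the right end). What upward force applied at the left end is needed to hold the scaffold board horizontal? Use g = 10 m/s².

Sum moments about the right end (the unknown pivot reaction has zero arm there).
Beam weight: 27 × 10 = 270 N down at 2.24 m → arm 2.24 m, τ = 270 × 2.24 = 604.8 N·m counterclockwise.
Box: 30.8 × 10 = 308 N down at 0.45 m → arm 0.45 m, τ = 308 × 0.45 = 138.6 N·m counterclockwise.
Net moment of the loads = 743.4 N·m counterclockwise.
The upward force F acts at the left end, arm 4.48 m, giving F × 4.48 clockwise.
Setting net torque to zero: F × 4.48 = 743.4 → F = 743.4 / 4.48 = 166 N.

F ≈ 166 N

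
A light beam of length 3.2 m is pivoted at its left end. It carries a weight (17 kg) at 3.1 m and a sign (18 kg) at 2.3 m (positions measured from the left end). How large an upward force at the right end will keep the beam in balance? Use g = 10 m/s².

F ≈ 294 N

Choose the left end as the axis so the unknown pivot reaction has zero arm there.
Weight: 17 × 10 = 170 N down at 3.1 m → arm 3.1 m, τ = 170 × 3.1 = 527 N·m clockwise.
Sign: 18 × 10 = 180 N down at 2.3 m → arm 2.3 m, τ = 180 × 2.3 = 414 N·m clockwise.
Net moment of the loads = 941 N·m clockwise.
The upward force F acts at the right end, arm 3.2 m, giving F × 3.2 counterclockwise.
Balancing moments: F × 3.2 = 941, giving F = 941 / 3.2 = 294 N.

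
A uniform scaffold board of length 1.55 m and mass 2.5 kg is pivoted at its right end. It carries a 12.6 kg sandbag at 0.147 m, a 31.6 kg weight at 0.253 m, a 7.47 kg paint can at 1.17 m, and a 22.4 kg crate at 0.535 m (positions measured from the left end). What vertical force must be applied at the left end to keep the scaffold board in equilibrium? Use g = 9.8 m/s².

F ≈ 545 N

Choose the right end as the axis so the unknown pivot reaction has zero arm there.
Beam weight: 2.5 × 9.8 = 24.5 N down at 0.775 m → arm 0.775 m, τ = 24.5 × 0.775 = 18.99 N·m counterclockwise.
Sandbag: 12.6 × 9.8 = 123.5 N down at 0.147 m → arm 1.403 m, τ = 123.5 × 1.403 = 173.3 N·m counterclockwise.
Weight: 31.6 × 9.8 = 309.7 N down at 0.253 m → arm 1.297 m, τ = 309.7 × 1.297 = 401.7 N·m counterclockwise.
Paint can: 7.47 × 9.8 = 73.21 N down at 1.17 m → arm 0.38 m, τ = 73.21 × 0.38 = 27.82 N·m counterclockwise.
Crate: 22.4 × 9.8 = 219.5 N down at 0.535 m → arm 1.015 m, τ = 219.5 × 1.015 = 222.8 N·m counterclockwise.
Net moment of the loads = 844.6 N·m counterclockwise.
The upward force F acts at the left end, arm 1.55 m, giving F × 1.55 clockwise.
For rotational equilibrium, F × 1.55 = 844.6, so F = 844.6 / 1.55 = 545 N.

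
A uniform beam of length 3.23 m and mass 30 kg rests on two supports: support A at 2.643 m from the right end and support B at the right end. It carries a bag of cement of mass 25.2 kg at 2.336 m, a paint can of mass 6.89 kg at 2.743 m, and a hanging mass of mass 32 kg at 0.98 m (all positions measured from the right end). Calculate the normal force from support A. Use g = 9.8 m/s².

R_A ≈ 584 N

Take moments about support B.
Beam weight: 30 × 9.8 = 294 N down at 1.615 m → arm 1.615 m, τ = 294 × 1.615 = 474.8 N·m counterclockwise.
Bag of cement: 25.2 × 9.8 = 247 N down at 2.336 m → arm 2.336 m, τ = 247 × 2.336 = 577 N·m counterclockwise.
Paint can: 6.89 × 9.8 = 67.52 N down at 2.743 m → arm 2.743 m, τ = 67.52 × 2.743 = 185.2 N·m counterclockwise.
Hanging mass: 32 × 9.8 = 313.6 N down at 0.98 m → arm 0.98 m, τ = 313.6 × 0.98 = 307.3 N·m counterclockwise.
Net load moment about support B = 1544 N·m counterclockwise.
Reaction R at support A is upward at 2.643 m, arm 2.643 m → moment R × 2.643 clockwise.
Setting net torque to zero: R × 2.643 = 1544 → R = 584 N.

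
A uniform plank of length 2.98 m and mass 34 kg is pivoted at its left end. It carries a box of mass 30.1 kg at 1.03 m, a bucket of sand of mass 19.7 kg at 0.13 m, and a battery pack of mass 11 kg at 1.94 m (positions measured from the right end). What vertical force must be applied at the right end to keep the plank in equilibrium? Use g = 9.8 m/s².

F ≈ 582 N

Taking torques about the left end:
Beam weight: 34 × 9.8 = 333.2 N down at 1.49 m → arm 1.49 m, τ = 333.2 × 1.49 = 496.5 N·m clockwise.
Box: 30.1 × 9.8 = 295 N down at 1.03 m → arm 1.95 m, τ = 295 × 1.95 = 575.2 N·m clockwise.
Bucket of sand: 19.7 × 9.8 = 193.1 N down at 0.13 m → arm 2.85 m, τ = 193.1 × 2.85 = 550.3 N·m clockwise.
Battery pack: 11 × 9.8 = 107.8 N down at 1.94 m → arm 1.04 m, τ = 107.8 × 1.04 = 112.1 N·m clockwise.
Net moment of the loads = 1734 N·m clockwise.
The upward force F acts at the right end, arm 2.98 m, giving F × 2.98 counterclockwise.
Balancing moments: F × 2.98 = 1734, giving F = 1734 / 2.98 = 582 N.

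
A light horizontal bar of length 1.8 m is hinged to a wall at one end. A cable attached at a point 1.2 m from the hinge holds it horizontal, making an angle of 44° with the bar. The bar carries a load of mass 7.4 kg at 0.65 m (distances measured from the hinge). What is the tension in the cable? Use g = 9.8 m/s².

T ≈ 56.5 N

Take moments about the hinge.
Load: 7.4 × 9.8 = 72.52 N down at 0.65 m → arm 0.65 m, τ = 72.52 × 0.65 = 47.14 N·m clockwise.
Total clockwise load moment = 47.14 N·m.
The cable tension T acts at 1.2 m; only its component perpendicular to the bar, T sinθ, produces torque. sin 44° = 0.6947.
Setting net torque to zero: T × 1.2 × 0.6947 = 47.14 → T = 47.14 / 0.8336 = 56.5 N.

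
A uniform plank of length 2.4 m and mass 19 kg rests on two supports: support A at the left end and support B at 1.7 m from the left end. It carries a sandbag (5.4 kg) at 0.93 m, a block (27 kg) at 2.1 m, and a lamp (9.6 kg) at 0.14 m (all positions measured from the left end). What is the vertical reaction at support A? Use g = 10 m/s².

R_A ≈ 105 N

Sum moments about support B (its reaction then has zero moment arm).
Beam weight: 19 × 10 = 190 N down at 1.2 m → arm 0.5 m, τ = 190 × 0.5 = 95 N·m counterclockwise.
Sandbag: 5.4 × 10 = 54 N down at 0.93 m → arm 0.77 m, τ = 54 × 0.77 = 41.58 N·m counterclockwise.
Block: 27 × 10 = 270 N down at 2.1 m → arm 0.4 m, τ = 270 × 0.4 = 108 N·m clockwise.
Lamp: 9.6 × 10 = 96 N down at 0.14 m → arm 1.56 m, τ = 96 × 1.56 = 149.8 N·m counterclockwise.
Net load moment about support B = 178.4 N·m counterclockwise.
Reaction R at support A is upward at 0 m, arm 1.7 m → moment R × 1.7 clockwise.
Στ = 0 ⇒ R × 1.7 = 178.4 ⇒ R = 105 N.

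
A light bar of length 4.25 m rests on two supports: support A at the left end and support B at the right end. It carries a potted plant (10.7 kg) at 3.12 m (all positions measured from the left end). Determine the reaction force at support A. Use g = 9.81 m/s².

R_A ≈ 27.9 N

Sum moments about support B (its reaction then has zero moment arm).
Potted plant: 10.7 × 9.81 = 105 N down at 3.12 m → arm 1.13 m, τ = 105 × 1.13 = 118.6 N·m counterclockwise.
Net load moment about support B = 118.6 N·m counterclockwise.
Reaction R at support A is upward at 0 m, arm 4.25 m → moment R × 4.25 clockwise.
Στ = 0 ⇒ R × 4.25 = 118.6 ⇒ R = 27.9 N.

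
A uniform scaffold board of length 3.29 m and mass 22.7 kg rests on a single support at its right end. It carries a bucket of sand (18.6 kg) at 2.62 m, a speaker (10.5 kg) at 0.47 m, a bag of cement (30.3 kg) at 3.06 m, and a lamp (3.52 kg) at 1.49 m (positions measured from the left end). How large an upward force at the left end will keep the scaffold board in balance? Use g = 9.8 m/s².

Sum moments about the right end (the unknown pivot reaction has zero arm there).
Beam weight: 22.7 × 9.8 = 222.5 N down at 1.645 m → arm 1.645 m, τ = 222.5 × 1.645 = 366 N·m counterclockwise.
Bucket of sand: 18.6 × 9.8 = 182.3 N down at 2.62 m → arm 0.67 m, τ = 182.3 × 0.67 = 122.1 N·m counterclockwise.
Speaker: 10.5 × 9.8 = 102.9 N down at 0.47 m → arm 2.82 m, τ = 102.9 × 2.82 = 290.2 N·m counterclockwise.
Bag of cement: 30.3 × 9.8 = 296.9 N down at 3.06 m → arm 0.23 m, τ = 296.9 × 0.23 = 68.29 N·m counterclockwise.
Lamp: 3.52 × 9.8 = 34.5 N down at 1.49 m → arm 1.8 m, τ = 34.5 × 1.8 = 62.1 N·m counterclockwise.
Net moment of the loads = 908.7 N·m counterclockwise.
The upward force F acts at the left end, arm 3.29 m, giving F × 3.29 clockwise.
Στ = 0 ⇒ F × 3.29 = 908.7 ⇒ F = 908.7 / 3.29 = 276 N.

F ≈ 276 N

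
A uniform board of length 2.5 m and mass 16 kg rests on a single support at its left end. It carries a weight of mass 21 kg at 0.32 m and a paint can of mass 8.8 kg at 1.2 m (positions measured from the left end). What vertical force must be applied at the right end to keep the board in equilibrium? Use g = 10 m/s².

Choose the left end as the axis so the unknown pivot reaction has zero arm there.
Beam weight: 16 × 10 = 160 N down at 1.25 m → arm 1.25 m, τ = 160 × 1.25 = 200 N·m clockwise.
Weight: 21 × 10 = 210 N down at 0.32 m → arm 0.32 m, τ = 210 × 0.32 = 67.2 N·m clockwise.
Paint can: 8.8 × 10 = 88 N down at 1.2 m → arm 1.2 m, τ = 88 × 1.2 = 105.6 N·m clockwise.
Net moment of the loads = 372.8 N·m clockwise.
The upward force F acts at the right end, arm 2.5 m, giving F × 2.5 counterclockwise.
Setting net torque to zero: F × 2.5 = 372.8 → F = 372.8 / 2.5 = 149 N.

F ≈ 149 N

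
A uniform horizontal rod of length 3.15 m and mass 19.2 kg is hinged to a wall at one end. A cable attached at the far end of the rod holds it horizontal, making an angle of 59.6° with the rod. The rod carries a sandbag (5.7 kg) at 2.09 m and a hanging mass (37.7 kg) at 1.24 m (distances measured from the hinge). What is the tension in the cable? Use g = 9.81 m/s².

Taking torques about the hinge:
Beam weight: 19.2 × 9.81 = 188.4 N down at 1.575 m → arm 1.575 m, τ = 188.4 × 1.575 = 296.7 N·m clockwise.
Sandbag: 5.7 × 9.81 = 55.92 N down at 2.09 m → arm 2.09 m, τ = 55.92 × 2.09 = 116.9 N·m clockwise.
Hanging mass: 37.7 × 9.81 = 369.8 N down at 1.24 m → arm 1.24 m, τ = 369.8 × 1.24 = 458.6 N·m clockwise.
Total clockwise load moment = 872.2 N·m.
The cable tension T acts at 3.15 m; only its component perpendicular to the rod, T sinθ, produces torque. sin 59.6° = 0.8625.
Στ = 0 ⇒ T × 3.15 × 0.8625 = 872.2 ⇒ T = 872.2 / 2.717 = 321 N.

T ≈ 321 N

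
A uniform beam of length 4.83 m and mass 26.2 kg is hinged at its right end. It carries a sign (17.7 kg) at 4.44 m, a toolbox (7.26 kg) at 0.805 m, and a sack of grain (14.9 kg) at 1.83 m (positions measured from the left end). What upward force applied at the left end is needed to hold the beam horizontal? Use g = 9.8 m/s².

Taking torques about the right end:
Beam weight: 26.2 × 9.8 = 256.8 N down at 2.415 m → arm 2.415 m, τ = 256.8 × 2.415 = 620.2 N·m counterclockwise.
Sign: 17.7 × 9.8 = 173.5 N down at 4.44 m → arm 0.39 m, τ = 173.5 × 0.39 = 67.67 N·m counterclockwise.
Toolbox: 7.26 × 9.8 = 71.15 N down at 0.805 m → arm 4.025 m, τ = 71.15 × 4.025 = 286.4 N·m counterclockwise.
Sack of grain: 14.9 × 9.8 = 146 N down at 1.83 m → arm 3 m, τ = 146 × 3 = 438 N·m counterclockwise.
Net moment of the loads = 1412 N·m counterclockwise.
The upward force F acts at the left end, arm 4.83 m, giving F × 4.83 clockwise.
Setting net torque to zero: F × 4.83 = 1412 → F = 1412 / 4.83 = 292 N.

F ≈ 292 N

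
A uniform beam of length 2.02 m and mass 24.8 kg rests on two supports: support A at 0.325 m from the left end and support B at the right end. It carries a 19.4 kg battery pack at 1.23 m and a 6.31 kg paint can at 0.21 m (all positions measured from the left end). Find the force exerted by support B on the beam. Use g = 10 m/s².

Take moments about support A.
Beam weight: 24.8 × 10 = 248 N down at 1.01 m → arm 0.685 m, τ = 248 × 0.685 = 169.9 N·m clockwise.
Battery pack: 19.4 × 10 = 194 N down at 1.23 m → arm 0.905 m, τ = 194 × 0.905 = 175.6 N·m clockwise.
Paint can: 6.31 × 10 = 63.1 N down at 0.21 m → arm 0.115 m, τ = 63.1 × 0.115 = 7.257 N·m counterclockwise.
Net load moment about support A = 338.2 N·m clockwise.
Reaction R at support B is upward at 2.02 m, arm 1.695 m → moment R × 1.695 counterclockwise.
Balancing moments: R × 1.695 = 338.2, giving R = 200 N.

R_B ≈ 200 N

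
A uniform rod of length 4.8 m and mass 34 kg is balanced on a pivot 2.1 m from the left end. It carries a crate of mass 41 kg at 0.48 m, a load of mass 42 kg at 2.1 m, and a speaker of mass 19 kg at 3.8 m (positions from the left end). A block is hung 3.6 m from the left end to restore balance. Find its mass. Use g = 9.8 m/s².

m ≈ 15.9 kg

Take moments about the pivot (at 2.1 m from the left end).
Beam weight: 34 × 9.8 = 333.2 N down at 2.4 m → arm 0.3 m, τ = 333.2 × 0.3 = 99.96 N·m clockwise.
Crate: 41 × 9.8 = 401.8 N down at 0.48 m → arm 1.62 m, τ = 401.8 × 1.62 = 650.9 N·m counterclockwise.
Load: acts at the pivot, moment arm 0 → no torque.
Speaker: 19 × 9.8 = 186.2 N down at 3.8 m → arm 1.7 m, τ = 186.2 × 1.7 = 316.5 N·m clockwise.
Net moment of known loads = 234.4 N·m counterclockwise.
An unknown mass m at 3.6 m has arm 1.5 m; its moment is m·g·1.5 clockwise.
Setting net torque to zero: m × 9.8 × 1.5 = 234.4 → m = 234.4 / (9.8 × 1.5) = 15.9 kg.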